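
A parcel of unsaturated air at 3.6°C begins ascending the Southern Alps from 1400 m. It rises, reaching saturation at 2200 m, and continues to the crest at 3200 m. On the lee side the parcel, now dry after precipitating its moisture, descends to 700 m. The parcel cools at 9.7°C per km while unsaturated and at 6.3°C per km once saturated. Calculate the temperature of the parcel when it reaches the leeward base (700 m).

13.79°C

From 1400 m to 2200 m (dry): cools by 9.7 × 0.8 = 7.76°C, giving -4.16°C.
From 2200 m to 3200 m (saturated): cools by 6.3 × 1 = 6.3°C, giving -10.46°C.
From 3200 m to 700 m (dry descent): warms by 9.7 × 2.5 = 24.25°C, giving 13.79°C.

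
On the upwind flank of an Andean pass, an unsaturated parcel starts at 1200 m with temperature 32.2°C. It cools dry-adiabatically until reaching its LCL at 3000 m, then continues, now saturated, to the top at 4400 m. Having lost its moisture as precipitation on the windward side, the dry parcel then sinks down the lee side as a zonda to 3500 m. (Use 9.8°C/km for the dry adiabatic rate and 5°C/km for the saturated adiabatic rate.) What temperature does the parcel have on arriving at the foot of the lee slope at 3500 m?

16.38°C

1200 → 3000 m (dry, 9.8°C/km): ΔT = -9.8 × 1.8 = -17.64°C → T = 14.56°C
3000 → 4400 m (saturated, 5°C/km): ΔT = -5 × 1.4 = -7°C → T = 7.56°C
4400 → 3500 m (dry descent, 9.8°C/km): ΔT = +9.8 × 0.9 = +8.82°C → T = 16.38°C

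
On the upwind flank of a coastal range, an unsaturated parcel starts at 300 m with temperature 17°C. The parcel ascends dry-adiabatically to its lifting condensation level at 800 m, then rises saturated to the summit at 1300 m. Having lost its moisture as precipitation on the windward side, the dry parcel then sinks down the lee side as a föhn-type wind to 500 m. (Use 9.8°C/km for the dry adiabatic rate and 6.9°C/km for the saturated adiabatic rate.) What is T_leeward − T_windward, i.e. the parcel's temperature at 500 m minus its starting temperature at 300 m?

From 300 m to 800 m (dry): cools by 9.8 × 0.5 = 4.9°C, giving 12.1°C.
From 800 m to 1300 m (saturated): cools by 6.9 × 0.5 = 3.45°C, giving 8.65°C.
From 1300 m to 500 m (dry descent): warms by 9.8 × 0.8 = 7.84°C, giving 16.49°C.
Net change vs windward start: 16.49 − 17 = -0.51°C

-0.51°C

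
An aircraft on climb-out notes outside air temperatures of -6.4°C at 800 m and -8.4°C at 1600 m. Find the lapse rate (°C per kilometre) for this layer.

Γ = −ΔT/Δz = (-6.4 − (-8.4)) / (1600 − 800) m
  = 2°C / 0.8 km = 2.5°C/km

2.5°C/km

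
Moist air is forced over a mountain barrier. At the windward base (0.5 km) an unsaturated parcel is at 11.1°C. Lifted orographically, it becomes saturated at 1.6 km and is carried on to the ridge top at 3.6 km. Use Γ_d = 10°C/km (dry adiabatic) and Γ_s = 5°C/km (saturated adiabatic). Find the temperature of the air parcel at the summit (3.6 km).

-9.9°C

500–1600 m, dry: Δz = 1.1 km ⇒ ΔT = -11°C; T = 0.1°C
1600–3600 m, saturated: Δz = 2 km ⇒ ΔT = -10°C; T = -9.9°C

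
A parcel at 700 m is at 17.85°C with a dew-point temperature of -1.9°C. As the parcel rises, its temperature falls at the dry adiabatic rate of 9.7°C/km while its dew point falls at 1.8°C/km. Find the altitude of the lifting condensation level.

3200 m

T and T_d converge at 9.7 − 1.8 = 7.9°C per km
Height above start = (17.85 − (-1.9)) / 7.9 = 2.5 km
LCL altitude = 700 m + 2500 m = 3200 m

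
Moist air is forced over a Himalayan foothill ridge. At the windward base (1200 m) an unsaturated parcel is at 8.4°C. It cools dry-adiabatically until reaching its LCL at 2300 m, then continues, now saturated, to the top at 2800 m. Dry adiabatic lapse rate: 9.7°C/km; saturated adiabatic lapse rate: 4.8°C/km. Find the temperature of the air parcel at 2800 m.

Dry to 2300 m: -9.7 × 1.1 km = -10.67°C, so T = -2.27°C.
Saturated to 2800 m: -4.8 × 0.5 km = -2.4°C, so T = -4.67°C.

-4.67°C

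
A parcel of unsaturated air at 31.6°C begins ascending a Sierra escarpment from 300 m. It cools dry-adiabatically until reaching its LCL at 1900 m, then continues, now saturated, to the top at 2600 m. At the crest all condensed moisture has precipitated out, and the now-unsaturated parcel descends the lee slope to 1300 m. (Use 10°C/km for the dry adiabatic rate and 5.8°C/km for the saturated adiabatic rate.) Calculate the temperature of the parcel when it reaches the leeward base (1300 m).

24.54°C

Dry to 1900 m: -10 × 1.6 km = -16°C, so T = 15.6°C.
Saturated to 2600 m: -5.8 × 0.7 km = -4.06°C, so T = 11.54°C.
Dry descent to 1300 m: +10 × 1.3 km = +13°C, so T = 24.54°C.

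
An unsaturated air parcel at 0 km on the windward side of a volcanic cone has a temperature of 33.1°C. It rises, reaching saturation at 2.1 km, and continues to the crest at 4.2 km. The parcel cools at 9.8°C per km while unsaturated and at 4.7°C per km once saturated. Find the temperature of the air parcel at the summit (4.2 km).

2.65°C

0 → 2100 m (dry, 9.8°C/km): ΔT = -9.8 × 2.1 = -20.58°C → T = 12.52°C
2100 → 4200 m (saturated, 4.7°C/km): ΔT = -4.7 × 2.1 = -9.87°C → T = 2.65°C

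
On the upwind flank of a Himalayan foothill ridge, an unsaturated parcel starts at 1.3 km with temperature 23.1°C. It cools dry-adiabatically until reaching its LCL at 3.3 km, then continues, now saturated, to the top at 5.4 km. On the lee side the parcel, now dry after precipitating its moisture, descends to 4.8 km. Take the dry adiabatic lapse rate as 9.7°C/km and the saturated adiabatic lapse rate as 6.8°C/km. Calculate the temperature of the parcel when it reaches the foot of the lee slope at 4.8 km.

1300 → 3300 m (dry, 9.7°C/km): ΔT = -9.7 × 2 = -19.4°C → T = 3.7°C
3300 → 5400 m (saturated, 6.8°C/km): ΔT = -6.8 × 2.1 = -14.28°C → T = -10.58°C
5400 → 4800 m (dry descent, 9.7°C/km): ΔT = +9.7 × 0.6 = +5.82°C → T = -4.76°C

-4.76°C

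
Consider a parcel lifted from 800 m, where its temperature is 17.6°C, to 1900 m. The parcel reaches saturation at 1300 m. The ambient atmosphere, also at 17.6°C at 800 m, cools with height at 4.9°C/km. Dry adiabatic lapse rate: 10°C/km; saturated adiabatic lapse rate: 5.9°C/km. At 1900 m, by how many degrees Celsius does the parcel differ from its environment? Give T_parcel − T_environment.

-3.15°C (parcel cooler than environment)

Parcel:
  800 → 1300 m (dry, 10°C/km): ΔT = -10 × 0.5 = -5°C → T = 12.6°C
  1300 → 1900 m (saturated, 5.9°C/km): ΔT = -5.9 × 0.6 = -3.54°C → T = 9.06°C
Environment:
  800 → 1900 m (environment, 4.9°C/km): ΔT = -4.9 × 1.1 = -5.39°C → T = 12.21°C
T_parcel − T_env = 9.06 − 12.21 = -3.15°C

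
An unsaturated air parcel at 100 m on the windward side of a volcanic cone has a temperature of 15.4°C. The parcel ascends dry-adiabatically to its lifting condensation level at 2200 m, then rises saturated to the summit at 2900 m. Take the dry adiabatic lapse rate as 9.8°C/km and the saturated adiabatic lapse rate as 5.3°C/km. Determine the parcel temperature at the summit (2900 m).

From 100 m to 2200 m (dry): cools by 9.8 × 2.1 = 20.58°C, giving -5.18°C.
From 2200 m to 2900 m (saturated): cools by 5.3 × 0.7 = 3.71°C, giving -8.89°C.

-8.89°C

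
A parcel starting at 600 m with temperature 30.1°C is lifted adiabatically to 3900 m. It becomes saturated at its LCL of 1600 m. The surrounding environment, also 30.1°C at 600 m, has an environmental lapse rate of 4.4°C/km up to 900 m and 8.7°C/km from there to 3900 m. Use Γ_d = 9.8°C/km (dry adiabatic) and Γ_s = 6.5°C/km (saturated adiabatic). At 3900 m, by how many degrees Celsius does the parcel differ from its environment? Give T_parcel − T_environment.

Parcel:
  From 600 m to 1600 m (dry): cools by 9.8 × 1 = 9.8°C, giving 20.3°C.
  From 1600 m to 3900 m (saturated): cools by 6.5 × 2.3 = 14.95°C, giving 5.35°C.
Environment:
  From 600 m to 900 m (environment, lower layer): cools by 4.4 × 0.3 = 1.32°C, giving 28.78°C.
  From 900 m to 3900 m (environment, upper layer): cools by 8.7 × 3 = 26.1°C, giving 2.68°C.
T_parcel − T_env = 5.35 − 2.68 = +2.67°C

+2.67°C (parcel warmer than environment)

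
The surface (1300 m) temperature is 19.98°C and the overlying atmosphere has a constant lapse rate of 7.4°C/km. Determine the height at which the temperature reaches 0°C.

Height above start = (19.98 − 0) / 7.4 = 2.7 km
Altitude = 1300 m + 2700 m = 4000 m

4000 m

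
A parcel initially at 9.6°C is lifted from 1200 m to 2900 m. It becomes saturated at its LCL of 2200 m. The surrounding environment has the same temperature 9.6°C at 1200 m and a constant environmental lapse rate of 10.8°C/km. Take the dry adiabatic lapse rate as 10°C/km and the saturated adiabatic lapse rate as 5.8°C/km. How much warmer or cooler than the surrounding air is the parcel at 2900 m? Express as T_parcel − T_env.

Parcel:
  Dry to 2200 m: -10 × 1 km = -10°C, so T = -0.4°C.
  Saturated to 2900 m: -5.8 × 0.7 km = -4.06°C, so T = -4.46°C.
Environment:
  Environment to 2900 m: -10.8 × 1.7 km = -18.36°C, so T = -8.76°C.
T_parcel − T_env = -4.46 − (-8.76) = +4.3°C

+4.3°C (parcel warmer than environment)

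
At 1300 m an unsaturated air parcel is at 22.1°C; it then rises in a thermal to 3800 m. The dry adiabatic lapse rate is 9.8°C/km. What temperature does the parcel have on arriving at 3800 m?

-2.4°C

1300–3800 m, dry adiabatic: Δz = 2.5 km ⇒ ΔT = -24.5°C; T = -2.4°C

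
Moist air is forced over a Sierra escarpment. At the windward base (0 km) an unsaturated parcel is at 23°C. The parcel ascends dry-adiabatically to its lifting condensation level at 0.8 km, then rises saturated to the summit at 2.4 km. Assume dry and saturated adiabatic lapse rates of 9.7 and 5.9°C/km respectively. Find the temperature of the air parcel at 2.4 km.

5.8°C

0–800 m, dry: Δz = 0.8 km ⇒ ΔT = -7.76°C; T = 15.24°C
800–2400 m, saturated: Δz = 1.6 km ⇒ ΔT = -9.44°C; T = 5.8°C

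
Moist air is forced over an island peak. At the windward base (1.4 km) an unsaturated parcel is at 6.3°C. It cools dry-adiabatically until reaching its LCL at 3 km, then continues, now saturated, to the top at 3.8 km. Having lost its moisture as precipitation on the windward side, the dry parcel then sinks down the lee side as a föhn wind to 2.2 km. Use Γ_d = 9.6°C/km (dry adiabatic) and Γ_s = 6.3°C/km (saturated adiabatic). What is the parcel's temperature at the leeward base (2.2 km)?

1400 → 3000 m (dry, 9.6°C/km): ΔT = -9.6 × 1.6 = -15.36°C → T = -9.06°C
3000 → 3800 m (saturated, 6.3°C/km): ΔT = -6.3 × 0.8 = -5.04°C → T = -14.1°C
3800 → 2200 m (dry descent, 9.6°C/km): ΔT = +9.6 × 1.6 = +15.36°C → T = 1.26°C

1.26°C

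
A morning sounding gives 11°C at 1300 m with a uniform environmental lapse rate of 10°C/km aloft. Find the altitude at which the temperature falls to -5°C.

2900 m

Height above start = (11 − (-5)) / 10 = 1.6 km
Altitude = 1300 m + 1600 m = 2900 m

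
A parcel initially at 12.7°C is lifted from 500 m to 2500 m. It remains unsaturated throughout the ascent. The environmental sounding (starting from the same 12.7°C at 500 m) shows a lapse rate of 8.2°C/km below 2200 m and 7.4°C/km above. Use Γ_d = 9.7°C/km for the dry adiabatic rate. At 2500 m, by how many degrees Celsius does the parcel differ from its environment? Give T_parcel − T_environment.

Parcel:
  From 500 m to 2500 m (dry): cools by 9.7 × 2 = 19.4°C, giving -6.7°C.
Environment:
  From 500 m to 2200 m (environment, lower layer): cools by 8.2 × 1.7 = 13.94°C, giving -1.24°C.
  From 2200 m to 2500 m (environment, upper layer): cools by 7.4 × 0.3 = 2.22°C, giving -3.46°C.
T_parcel − T_env = -6.7 − (-3.46) = -3.24°C

-3.24°C (parcel cooler than environment)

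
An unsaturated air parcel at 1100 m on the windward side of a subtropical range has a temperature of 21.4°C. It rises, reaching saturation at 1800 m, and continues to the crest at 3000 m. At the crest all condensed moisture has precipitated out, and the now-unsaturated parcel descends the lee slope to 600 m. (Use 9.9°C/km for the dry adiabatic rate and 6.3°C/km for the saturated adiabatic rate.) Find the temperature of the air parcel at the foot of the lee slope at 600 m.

1100–1800 m, dry: Δz = 0.7 km ⇒ ΔT = -6.93°C; T = 14.47°C
1800–3000 m, saturated: Δz = 1.2 km ⇒ ΔT = -7.56°C; T = 6.91°C
3000–600 m, dry descent: Δz = 2.4 km ⇒ ΔT = +23.76°C; T = 30.67°C

30.67°C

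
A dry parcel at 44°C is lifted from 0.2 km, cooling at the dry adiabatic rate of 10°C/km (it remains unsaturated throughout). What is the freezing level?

Height above start = (44 − 0) / 10 = 4.4 km
Altitude = 200 m + 4400 m = 4600 m

4.6 km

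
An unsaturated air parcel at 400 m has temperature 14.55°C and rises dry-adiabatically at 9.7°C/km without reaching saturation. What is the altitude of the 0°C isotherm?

Height above start = (14.55 − 0) / 9.7 = 1.5 km
Altitude = 400 m + 1500 m = 1900 m

1900 m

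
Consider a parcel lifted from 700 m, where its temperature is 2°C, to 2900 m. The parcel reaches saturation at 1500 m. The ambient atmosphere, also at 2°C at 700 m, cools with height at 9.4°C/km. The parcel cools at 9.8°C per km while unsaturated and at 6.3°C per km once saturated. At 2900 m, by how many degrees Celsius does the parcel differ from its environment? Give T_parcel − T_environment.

+4.02°C (parcel warmer than environment)

Parcel:
  From 700 m to 1500 m (dry): cools by 9.8 × 0.8 = 7.84°C, giving -5.84°C.
  From 1500 m to 2900 m (saturated): cools by 6.3 × 1.4 = 8.82°C, giving -14.66°C.
Environment:
  From 700 m to 2900 m (environment): cools by 9.4 × 2.2 = 20.68°C, giving -18.68°C.
T_parcel − T_env = -14.66 − (-18.68) = +4.02°C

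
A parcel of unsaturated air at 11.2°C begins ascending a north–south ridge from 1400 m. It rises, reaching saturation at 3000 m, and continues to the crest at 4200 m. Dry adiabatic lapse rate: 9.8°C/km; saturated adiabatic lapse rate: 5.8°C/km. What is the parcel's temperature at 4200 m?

-11.44°C

Dry to 3000 m: -9.8 × 1.6 km = -15.68°C, so T = -4.48°C.
Saturated to 4200 m: -5.8 × 1.2 km = -6.96°C, so T = -11.44°C.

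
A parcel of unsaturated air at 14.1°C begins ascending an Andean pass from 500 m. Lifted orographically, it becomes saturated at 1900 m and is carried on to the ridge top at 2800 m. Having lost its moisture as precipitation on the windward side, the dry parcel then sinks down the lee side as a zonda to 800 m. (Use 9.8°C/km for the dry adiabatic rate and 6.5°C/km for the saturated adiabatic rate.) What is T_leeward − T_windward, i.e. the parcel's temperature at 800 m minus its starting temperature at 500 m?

500 → 1900 m (dry, 9.8°C/km): ΔT = -9.8 × 1.4 = -13.72°C → T = 0.38°C
1900 → 2800 m (saturated, 6.5°C/km): ΔT = -6.5 × 0.9 = -5.85°C → T = -5.47°C
2800 → 800 m (dry descent, 9.8°C/km): ΔT = +9.8 × 2 = +19.6°C → T = 14.13°C
Net change vs windward start: 14.13 − 14.1 = +0.03°C

+0.03°C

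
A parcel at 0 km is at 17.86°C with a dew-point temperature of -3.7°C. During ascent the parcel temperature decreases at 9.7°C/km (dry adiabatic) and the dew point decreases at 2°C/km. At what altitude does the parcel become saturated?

T and T_d converge at 9.7 − 2 = 7.7°C per km
Height above start = (17.86 − (-3.7)) / 7.7 = 2.8 km
LCL altitude = 0 m + 2800 m = 2800 m

2.8 km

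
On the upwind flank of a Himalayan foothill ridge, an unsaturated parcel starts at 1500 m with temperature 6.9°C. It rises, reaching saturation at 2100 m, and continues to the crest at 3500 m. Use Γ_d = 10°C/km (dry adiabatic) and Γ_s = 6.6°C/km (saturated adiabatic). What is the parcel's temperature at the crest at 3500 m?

-8.34°C

From 1500 m to 2100 m (dry): cools by 10 × 0.6 = 6°C, giving 0.9°C.
From 2100 m to 3500 m (saturated): cools by 6.6 × 1.4 = 9.24°C, giving -8.34°C.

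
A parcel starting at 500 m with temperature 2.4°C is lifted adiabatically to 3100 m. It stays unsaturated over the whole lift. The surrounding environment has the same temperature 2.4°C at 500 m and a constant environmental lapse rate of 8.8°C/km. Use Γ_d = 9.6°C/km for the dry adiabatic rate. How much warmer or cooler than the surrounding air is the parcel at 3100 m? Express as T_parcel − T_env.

Parcel:
  Dry to 3100 m: -9.6 × 2.6 km = -24.96°C, so T = -22.56°C.
Environment:
  Environment to 3100 m: -8.8 × 2.6 km = -22.88°C, so T = -20.48°C.
T_parcel − T_env = -22.56 − (-20.48) = -2.08°C

-2.08°C (parcel cooler than environment)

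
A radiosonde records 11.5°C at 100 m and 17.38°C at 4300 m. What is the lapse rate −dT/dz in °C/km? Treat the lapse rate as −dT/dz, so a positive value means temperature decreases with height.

Γ = −ΔT/Δz = (11.5 − 17.38) / (4300 − 100) m
  = -5.88°C / 4.2 km = -1.4°C/km

-1.4°C/km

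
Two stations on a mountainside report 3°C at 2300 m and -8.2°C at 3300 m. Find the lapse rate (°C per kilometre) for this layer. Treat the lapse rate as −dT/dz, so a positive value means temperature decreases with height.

Γ = −ΔT/Δz = (3 − (-8.2)) / (3300 − 2300) m
  = 11.2°C / 1 km = 11.2°C/km

11.2°C/km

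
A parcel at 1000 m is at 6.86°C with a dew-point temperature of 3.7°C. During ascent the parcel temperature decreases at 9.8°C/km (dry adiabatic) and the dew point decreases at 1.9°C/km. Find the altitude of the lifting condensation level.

1400 m

T and T_d converge at 9.8 − 1.9 = 7.9°C per km
Height above start = (6.86 − 3.7) / 7.9 = 0.4 km
LCL altitude = 1000 m + 400 m = 1400 m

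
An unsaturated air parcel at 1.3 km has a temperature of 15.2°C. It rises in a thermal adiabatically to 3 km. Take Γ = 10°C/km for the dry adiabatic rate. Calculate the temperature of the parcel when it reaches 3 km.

From 1300 m to 3000 m (dry adiabatic): cools by 10 × 1.7 = 17°C, giving -1.8°C.

-1.8°C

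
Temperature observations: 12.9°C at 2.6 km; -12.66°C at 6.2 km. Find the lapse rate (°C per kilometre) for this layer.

7.1°C/km

Γ = −ΔT/Δz = (12.9 − (-12.66)) / (6200 − 2600) m
  = 25.56°C / 3.6 km = 7.1°C/km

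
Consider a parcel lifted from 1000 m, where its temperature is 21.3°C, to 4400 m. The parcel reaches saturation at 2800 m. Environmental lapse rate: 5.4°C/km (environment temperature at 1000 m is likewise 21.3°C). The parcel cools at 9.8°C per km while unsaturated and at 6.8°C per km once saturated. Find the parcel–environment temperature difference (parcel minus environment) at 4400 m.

-10.16°C (parcel cooler than environment)

Parcel:
  Dry to 2800 m: -9.8 × 1.8 km = -17.64°C, so T = 3.66°C.
  Saturated to 4400 m: -6.8 × 1.6 km = -10.88°C, so T = -7.22°C.
Environment:
  Environment to 4400 m: -5.4 × 3.4 km = -18.36°C, so T = 2.94°C.
T_parcel − T_env = -7.22 − 2.94 = -10.16°C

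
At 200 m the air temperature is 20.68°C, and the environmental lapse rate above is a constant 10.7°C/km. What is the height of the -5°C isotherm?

2600 m

Height above start = (20.68 − (-5)) / 10.7 = 2.4 km
Altitude = 200 m + 2400 m = 2600 m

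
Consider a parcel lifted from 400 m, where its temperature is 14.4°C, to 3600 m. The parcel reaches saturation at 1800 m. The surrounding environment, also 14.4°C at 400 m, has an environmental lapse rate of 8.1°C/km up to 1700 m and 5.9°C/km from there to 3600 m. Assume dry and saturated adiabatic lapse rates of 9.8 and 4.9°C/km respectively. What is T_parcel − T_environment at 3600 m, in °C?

-0.8°C (parcel cooler than environment)

Parcel:
  From 400 m to 1800 m (dry): cools by 9.8 × 1.4 = 13.72°C, giving 0.68°C.
  From 1800 m to 3600 m (saturated): cools by 4.9 × 1.8 = 8.82°C, giving -8.14°C.
Environment:
  From 400 m to 1700 m (environment, lower layer): cools by 8.1 × 1.3 = 10.53°C, giving 3.87°C.
  From 1700 m to 3600 m (environment, upper layer): cools by 5.9 × 1.9 = 11.21°C, giving -7.34°C.
T_parcel − T_env = -8.14 − (-7.34) = -0.8°C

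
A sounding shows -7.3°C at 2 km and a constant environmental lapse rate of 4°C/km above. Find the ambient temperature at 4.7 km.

-18.1°C

2000–4700 m, environmental: Δz = 2.7 km ⇒ ΔT = -10.8°C; T = -18.1°C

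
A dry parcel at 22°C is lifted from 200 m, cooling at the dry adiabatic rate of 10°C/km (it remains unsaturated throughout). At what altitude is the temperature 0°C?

Height above start = (22 − 0) / 10 = 2.2 km
Altitude = 200 m + 2200 m = 2400 m

2400 m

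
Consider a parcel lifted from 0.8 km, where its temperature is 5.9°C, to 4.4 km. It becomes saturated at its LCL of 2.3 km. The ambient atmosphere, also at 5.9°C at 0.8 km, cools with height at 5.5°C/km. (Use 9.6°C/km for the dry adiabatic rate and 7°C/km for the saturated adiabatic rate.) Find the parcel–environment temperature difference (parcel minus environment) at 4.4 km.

Parcel:
  Dry to 2300 m: -9.6 × 1.5 km = -14.4°C, so T = -8.5°C.
  Saturated to 4400 m: -7 × 2.1 km = -14.7°C, so T = -23.2°C.
Environment:
  Environment to 4400 m: -5.5 × 3.6 km = -19.8°C, so T = -13.9°C.
T_parcel − T_env = -23.2 − (-13.9) = -9.3°C

-9.3°C (parcel cooler than environment)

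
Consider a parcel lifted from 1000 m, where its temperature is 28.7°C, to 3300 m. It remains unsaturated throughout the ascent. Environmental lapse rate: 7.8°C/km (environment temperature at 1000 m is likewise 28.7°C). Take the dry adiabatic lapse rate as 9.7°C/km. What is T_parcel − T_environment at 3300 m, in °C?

Parcel:
  From 1000 m to 3300 m (dry): cools by 9.7 × 2.3 = 22.31°C, giving 6.39°C.
Environment:
  From 1000 m to 3300 m (environment): cools by 7.8 × 2.3 = 17.94°C, giving 10.76°C.
T_parcel − T_env = 6.39 − 10.76 = -4.37°C

-4.37°C (parcel cooler than environment)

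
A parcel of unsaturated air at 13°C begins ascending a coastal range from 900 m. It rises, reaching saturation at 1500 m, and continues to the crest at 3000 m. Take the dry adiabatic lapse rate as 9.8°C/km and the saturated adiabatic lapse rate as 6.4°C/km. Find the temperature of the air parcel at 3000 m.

-2.48°C

Dry to 1500 m: -9.8 × 0.6 km = -5.88°C, so T = 7.12°C.
Saturated to 3000 m: -6.4 × 1.5 km = -9.6°C, so T = -2.48°C.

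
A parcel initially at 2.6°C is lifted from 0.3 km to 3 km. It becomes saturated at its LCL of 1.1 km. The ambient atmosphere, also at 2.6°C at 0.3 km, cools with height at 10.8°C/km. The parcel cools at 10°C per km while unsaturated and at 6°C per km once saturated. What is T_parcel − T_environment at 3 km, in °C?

+9.76°C (parcel warmer than environment)

Parcel:
  300–1100 m, dry: Δz = 0.8 km ⇒ ΔT = -8°C; T = -5.4°C
  1100–3000 m, saturated: Δz = 1.9 km ⇒ ΔT = -11.4°C; T = -16.8°C
Environment:
  300–3000 m, environment: Δz = 2.7 km ⇒ ΔT = -29.16°C; T = -26.56°C
T_parcel − T_env = -16.8 − (-26.56) = +9.76°C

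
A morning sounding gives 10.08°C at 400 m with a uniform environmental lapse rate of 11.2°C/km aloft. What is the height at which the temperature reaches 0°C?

1300 m

Height above start = (10.08 − 0) / 11.2 = 0.9 km
Altitude = 400 m + 900 m = 1300 m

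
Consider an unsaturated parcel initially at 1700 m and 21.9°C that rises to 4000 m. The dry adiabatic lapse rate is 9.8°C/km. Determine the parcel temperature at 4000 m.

1700–4000 m, dry adiabatic: Δz = 2.3 km ⇒ ΔT = -22.54°C; T = -0.64°C

-0.64°C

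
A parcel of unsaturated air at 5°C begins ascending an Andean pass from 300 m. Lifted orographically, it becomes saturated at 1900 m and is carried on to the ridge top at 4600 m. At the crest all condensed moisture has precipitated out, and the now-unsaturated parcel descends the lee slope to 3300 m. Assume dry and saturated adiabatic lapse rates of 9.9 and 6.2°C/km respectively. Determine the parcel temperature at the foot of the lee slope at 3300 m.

From 300 m to 1900 m (dry): cools by 9.9 × 1.6 = 15.84°C, giving -10.84°C.
From 1900 m to 4600 m (saturated): cools by 6.2 × 2.7 = 16.74°C, giving -27.58°C.
From 4600 m to 3300 m (dry descent): warms by 9.9 × 1.3 = 12.87°C, giving -14.71°C.

-14.71°C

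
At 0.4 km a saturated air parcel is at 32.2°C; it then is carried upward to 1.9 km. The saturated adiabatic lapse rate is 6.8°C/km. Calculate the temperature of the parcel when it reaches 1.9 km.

22°C

400–1900 m, saturated adiabatic: Δz = 1.5 km ⇒ ΔT = -10.2°C; T = 22°C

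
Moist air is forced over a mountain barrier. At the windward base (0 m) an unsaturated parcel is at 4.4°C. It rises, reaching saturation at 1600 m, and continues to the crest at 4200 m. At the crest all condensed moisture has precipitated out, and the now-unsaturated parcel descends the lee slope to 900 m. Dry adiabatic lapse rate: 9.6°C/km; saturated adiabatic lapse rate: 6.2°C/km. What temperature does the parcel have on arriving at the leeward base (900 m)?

4.6°C

0–1600 m, dry: Δz = 1.6 km ⇒ ΔT = -15.36°C; T = -10.96°C
1600–4200 m, saturated: Δz = 2.6 km ⇒ ΔT = -16.12°C; T = -27.08°C
4200–900 m, dry descent: Δz = 3.3 km ⇒ ΔT = +31.68°C; T = 4.6°C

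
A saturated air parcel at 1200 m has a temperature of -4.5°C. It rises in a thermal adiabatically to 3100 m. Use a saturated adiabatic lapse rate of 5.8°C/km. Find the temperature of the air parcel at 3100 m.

-15.52°C

From 1200 m to 3100 m (saturated adiabatic): cools by 5.8 × 1.9 = 11.02°C, giving -15.52°C.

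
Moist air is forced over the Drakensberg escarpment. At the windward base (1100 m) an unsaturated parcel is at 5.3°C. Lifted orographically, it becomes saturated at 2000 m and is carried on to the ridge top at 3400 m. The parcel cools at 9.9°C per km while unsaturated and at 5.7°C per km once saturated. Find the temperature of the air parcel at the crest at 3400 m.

-11.59°C

Dry to 2000 m: -9.9 × 0.9 km = -8.91°C, so T = -3.61°C.
Saturated to 3400 m: -5.7 × 1.4 km = -7.98°C, so T = -11.59°C.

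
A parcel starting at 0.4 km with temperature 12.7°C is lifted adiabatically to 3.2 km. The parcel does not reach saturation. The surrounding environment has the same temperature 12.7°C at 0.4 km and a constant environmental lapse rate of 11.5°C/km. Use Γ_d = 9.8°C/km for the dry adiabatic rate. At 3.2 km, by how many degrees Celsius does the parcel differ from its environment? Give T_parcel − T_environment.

Parcel:
  400 → 3200 m (dry, 9.8°C/km): ΔT = -9.8 × 2.8 = -27.44°C → T = -14.74°C
Environment:
  400 → 3200 m (environment, 11.5°C/km): ΔT = -11.5 × 2.8 = -32.2°C → T = -19.5°C
T_parcel − T_env = -14.74 − (-19.5) = +4.76°C

+4.76°C (parcel warmer than environment)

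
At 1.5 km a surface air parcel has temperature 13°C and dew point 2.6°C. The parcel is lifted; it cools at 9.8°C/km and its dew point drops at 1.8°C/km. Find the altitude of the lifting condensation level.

T and T_d converge at 9.8 − 1.8 = 8°C per km
Height above start = (13 − 2.6) / 8 = 1.3 km
LCL altitude = 1500 m + 1300 m = 2800 m

2.8 km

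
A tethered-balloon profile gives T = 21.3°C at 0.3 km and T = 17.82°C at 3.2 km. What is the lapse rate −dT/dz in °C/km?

1.2°C/km

Γ = −ΔT/Δz = (21.3 − 17.82) / (3200 − 300) m
  = 3.48°C / 2.9 km = 1.2°C/km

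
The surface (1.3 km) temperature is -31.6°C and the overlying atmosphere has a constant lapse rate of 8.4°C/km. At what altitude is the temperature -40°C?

2.3 km

Height above start = (-31.6 − (-40)) / 8.4 = 1 km
Altitude = 1300 m + 1000 m = 2300 m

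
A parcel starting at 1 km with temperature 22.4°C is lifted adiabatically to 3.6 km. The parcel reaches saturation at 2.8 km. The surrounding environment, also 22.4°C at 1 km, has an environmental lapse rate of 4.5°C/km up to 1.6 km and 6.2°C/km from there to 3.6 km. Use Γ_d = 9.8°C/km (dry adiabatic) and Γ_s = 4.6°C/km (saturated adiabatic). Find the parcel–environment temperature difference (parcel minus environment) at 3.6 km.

Parcel:
  1000 → 2800 m (dry, 9.8°C/km): ΔT = -9.8 × 1.8 = -17.64°C → T = 4.76°C
  2800 → 3600 m (saturated, 4.6°C/km): ΔT = -4.6 × 0.8 = -3.68°C → T = 1.08°C
Environment:
  1000 → 1600 m (environment, lower layer, 4.5°C/km): ΔT = -4.5 × 0.6 = -2.7°C → T = 19.7°C
  1600 → 3600 m (environment, upper layer, 6.2°C/km): ΔT = -6.2 × 2 = -12.4°C → T = 7.3°C
T_parcel − T_env = 1.08 − 7.3 = -6.22°C

-6.22°C (parcel cooler than environment)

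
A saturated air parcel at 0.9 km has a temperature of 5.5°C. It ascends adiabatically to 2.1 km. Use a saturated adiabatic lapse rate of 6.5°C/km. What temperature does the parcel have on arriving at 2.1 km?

Saturated adiabatic to 2100 m: -6.5 × 1.2 km = -7.8°C, so T = -2.3°C.

-2.3°C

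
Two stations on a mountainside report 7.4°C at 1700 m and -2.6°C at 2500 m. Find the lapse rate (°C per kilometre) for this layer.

Γ = −ΔT/Δz = (7.4 − (-2.6)) / (2500 − 1700) m
  = 10°C / 0.8 km = 12.5°C/km

12.5°C/km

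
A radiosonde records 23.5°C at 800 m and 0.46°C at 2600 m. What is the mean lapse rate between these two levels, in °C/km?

Γ = −ΔT/Δz = (23.5 − 0.46) / (2600 − 800) m
  = 23.04°C / 1.8 km = 12.8°C/km

12.8°C/km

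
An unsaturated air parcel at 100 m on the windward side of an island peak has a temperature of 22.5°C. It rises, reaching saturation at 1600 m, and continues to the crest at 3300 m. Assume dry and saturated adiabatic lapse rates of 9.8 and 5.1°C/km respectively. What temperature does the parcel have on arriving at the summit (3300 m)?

100 → 1600 m (dry, 9.8°C/km): ΔT = -9.8 × 1.5 = -14.7°C → T = 7.8°C
1600 → 3300 m (saturated, 5.1°C/km): ΔT = -5.1 × 1.7 = -8.67°C → T = -0.87°C

-0.87°C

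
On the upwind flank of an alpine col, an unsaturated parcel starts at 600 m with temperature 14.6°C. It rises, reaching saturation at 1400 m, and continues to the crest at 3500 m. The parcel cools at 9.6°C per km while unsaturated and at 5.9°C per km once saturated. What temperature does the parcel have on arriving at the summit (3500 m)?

600–1400 m, dry: Δz = 0.8 km ⇒ ΔT = -7.68°C; T = 6.92°C
1400–3500 m, saturated: Δz = 2.1 km ⇒ ΔT = -12.39°C; T = -5.47°C

-5.47°C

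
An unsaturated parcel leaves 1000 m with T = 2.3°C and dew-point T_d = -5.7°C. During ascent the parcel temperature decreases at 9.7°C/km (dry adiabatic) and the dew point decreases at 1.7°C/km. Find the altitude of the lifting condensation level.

2000 m

T and T_d converge at 9.7 − 1.7 = 8°C per km
Height above start = (2.3 − (-5.7)) / 8 = 1 km
LCL altitude = 1000 m + 1000 m = 2000 m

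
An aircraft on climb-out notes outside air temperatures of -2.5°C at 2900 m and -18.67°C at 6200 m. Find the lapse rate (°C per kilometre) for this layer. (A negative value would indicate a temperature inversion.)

4.9°C/km

Γ = −ΔT/Δz = (-2.5 − (-18.67)) / (6200 − 2900) m
  = 16.17°C / 3.3 km = 4.9°C/km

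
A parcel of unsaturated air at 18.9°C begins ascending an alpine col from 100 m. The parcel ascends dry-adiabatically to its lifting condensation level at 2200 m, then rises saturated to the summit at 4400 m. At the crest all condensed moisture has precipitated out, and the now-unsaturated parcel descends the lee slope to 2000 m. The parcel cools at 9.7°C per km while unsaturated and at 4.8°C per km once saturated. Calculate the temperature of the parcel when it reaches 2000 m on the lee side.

11.25°C

100 → 2200 m (dry, 9.7°C/km): ΔT = -9.7 × 2.1 = -20.37°C → T = -1.47°C
2200 → 4400 m (saturated, 4.8°C/km): ΔT = -4.8 × 2.2 = -10.56°C → T = -12.03°C
4400 → 2000 m (dry descent, 9.7°C/km): ΔT = +9.7 × 2.4 = +23.28°C → T = 11.25°C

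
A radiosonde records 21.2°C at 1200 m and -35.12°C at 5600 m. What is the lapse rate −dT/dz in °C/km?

12.8°C/km

Γ = −ΔT/Δz = (21.2 − (-35.12)) / (5600 − 1200) m
  = 56.32°C / 4.4 km = 12.8°C/km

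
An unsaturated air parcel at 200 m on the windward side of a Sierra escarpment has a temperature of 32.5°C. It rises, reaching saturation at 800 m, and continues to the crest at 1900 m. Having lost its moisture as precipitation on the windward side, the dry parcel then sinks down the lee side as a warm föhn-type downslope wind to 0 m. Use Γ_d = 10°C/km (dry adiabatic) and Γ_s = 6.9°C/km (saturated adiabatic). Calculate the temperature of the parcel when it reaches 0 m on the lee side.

200 → 800 m (dry, 10°C/km): ΔT = -10 × 0.6 = -6°C → T = 26.5°C
800 → 1900 m (saturated, 6.9°C/km): ΔT = -6.9 × 1.1 = -7.59°C → T = 18.91°C
1900 → 0 m (dry descent, 10°C/km): ΔT = +10 × 1.9 = +19°C → T = 37.91°C

37.91°C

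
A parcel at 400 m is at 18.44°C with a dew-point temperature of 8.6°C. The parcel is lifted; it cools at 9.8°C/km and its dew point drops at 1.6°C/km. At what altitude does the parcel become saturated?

1600 m

T and T_d converge at 9.8 − 1.6 = 8.2°C per km
Height above start = (18.44 − 8.6) / 8.2 = 1.2 km
LCL altitude = 400 m + 1200 m = 1600 m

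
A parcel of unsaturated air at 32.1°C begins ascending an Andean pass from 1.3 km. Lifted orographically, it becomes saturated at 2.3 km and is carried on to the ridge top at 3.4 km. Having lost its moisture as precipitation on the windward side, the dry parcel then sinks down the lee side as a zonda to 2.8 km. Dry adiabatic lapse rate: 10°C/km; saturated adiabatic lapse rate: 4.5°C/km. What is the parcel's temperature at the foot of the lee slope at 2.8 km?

23.15°C

Dry to 2300 m: -10 × 1 km = -10°C, so T = 22.1°C.
Saturated to 3400 m: -4.5 × 1.1 km = -4.95°C, so T = 17.15°C.
Dry descent to 2800 m: +10 × 0.6 km = +6°C, so T = 23.15°C.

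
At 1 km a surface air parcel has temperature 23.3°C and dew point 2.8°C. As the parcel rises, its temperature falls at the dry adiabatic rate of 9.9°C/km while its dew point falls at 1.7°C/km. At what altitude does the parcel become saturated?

T and T_d converge at 9.9 − 1.7 = 8.2°C per km
Height above start = (23.3 − 2.8) / 8.2 = 2.5 km
LCL altitude = 1000 m + 2500 m = 3500 m

3.5 km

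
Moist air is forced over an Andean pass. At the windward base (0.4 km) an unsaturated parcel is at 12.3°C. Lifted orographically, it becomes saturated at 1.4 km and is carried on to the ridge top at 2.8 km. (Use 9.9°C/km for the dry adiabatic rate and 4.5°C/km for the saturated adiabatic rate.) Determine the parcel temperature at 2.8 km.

400 → 1400 m (dry, 9.9°C/km): ΔT = -9.9 × 1 = -9.9°C → T = 2.4°C
1400 → 2800 m (saturated, 4.5°C/km): ΔT = -4.5 × 1.4 = -6.3°C → T = -3.9°C

-3.9°C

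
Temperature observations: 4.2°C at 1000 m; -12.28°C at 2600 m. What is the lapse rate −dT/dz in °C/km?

10.3°C/km

Γ = −ΔT/Δz = (4.2 − (-12.28)) / (2600 − 1000) m
  = 16.48°C / 1.6 km = 10.3°C/km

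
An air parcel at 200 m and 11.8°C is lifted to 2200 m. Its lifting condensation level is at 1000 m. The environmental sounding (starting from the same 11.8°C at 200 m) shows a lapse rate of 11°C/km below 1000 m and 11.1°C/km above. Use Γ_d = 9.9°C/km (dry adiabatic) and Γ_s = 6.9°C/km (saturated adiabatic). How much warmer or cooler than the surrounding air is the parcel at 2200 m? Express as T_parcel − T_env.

+5.92°C (parcel warmer than environment)

Parcel:
  From 200 m to 1000 m (dry): cools by 9.9 × 0.8 = 7.92°C, giving 3.88°C.
  From 1000 m to 2200 m (saturated): cools by 6.9 × 1.2 = 8.28°C, giving -4.4°C.
Environment:
  From 200 m to 1000 m (environment, lower layer): cools by 11 × 0.8 = 8.8°C, giving 3°C.
  From 1000 m to 2200 m (environment, upper layer): cools by 11.1 × 1.2 = 13.32°C, giving -10.32°C.
T_parcel − T_env = -4.4 − (-10.32) = +5.92°C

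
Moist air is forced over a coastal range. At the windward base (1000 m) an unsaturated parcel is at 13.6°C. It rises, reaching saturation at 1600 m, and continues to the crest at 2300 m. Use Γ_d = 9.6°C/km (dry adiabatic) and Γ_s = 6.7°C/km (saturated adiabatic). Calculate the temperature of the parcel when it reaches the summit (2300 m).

1000–1600 m, dry: Δz = 0.6 km ⇒ ΔT = -5.76°C; T = 7.84°C
1600–2300 m, saturated: Δz = 0.7 km ⇒ ΔT = -4.69°C; T = 3.15°C

3.15°C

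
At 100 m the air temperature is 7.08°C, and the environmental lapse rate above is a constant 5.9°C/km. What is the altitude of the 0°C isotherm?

1300 m

Height above start = (7.08 − 0) / 5.9 = 1.2 km
Altitude = 100 m + 1200 m = 1300 m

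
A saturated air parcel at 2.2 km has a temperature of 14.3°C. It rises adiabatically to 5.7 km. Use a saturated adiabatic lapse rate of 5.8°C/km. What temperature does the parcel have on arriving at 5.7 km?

2200 → 5700 m (saturated adiabatic, 5.8°C/km): ΔT = -5.8 × 3.5 = -20.3°C → T = -6°C

-6°C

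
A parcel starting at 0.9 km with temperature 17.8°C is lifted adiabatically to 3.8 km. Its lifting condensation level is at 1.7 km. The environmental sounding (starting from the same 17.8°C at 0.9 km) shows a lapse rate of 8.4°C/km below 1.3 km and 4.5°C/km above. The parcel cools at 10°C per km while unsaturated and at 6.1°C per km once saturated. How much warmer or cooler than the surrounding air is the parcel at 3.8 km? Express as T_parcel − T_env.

-6.2°C (parcel cooler than environment)

Parcel:
  900–1700 m, dry: Δz = 0.8 km ⇒ ΔT = -8°C; T = 9.8°C
  1700–3800 m, saturated: Δz = 2.1 km ⇒ ΔT = -12.81°C; T = -3.01°C
Environment:
  900–1300 m, environment, lower layer: Δz = 0.4 km ⇒ ΔT = -3.36°C; T = 14.44°C
  1300–3800 m, environment, upper layer: Δz = 2.5 km ⇒ ΔT = -11.25°C; T = 3.19°C
T_parcel − T_env = -3.01 − 3.19 = -6.2°C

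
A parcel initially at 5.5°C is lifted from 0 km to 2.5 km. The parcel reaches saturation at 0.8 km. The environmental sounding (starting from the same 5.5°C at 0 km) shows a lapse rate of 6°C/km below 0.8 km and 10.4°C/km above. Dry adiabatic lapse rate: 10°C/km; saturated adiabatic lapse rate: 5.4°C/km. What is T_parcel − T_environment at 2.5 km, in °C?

Parcel:
  From 0 m to 800 m (dry): cools by 10 × 0.8 = 8°C, giving -2.5°C.
  From 800 m to 2500 m (saturated): cools by 5.4 × 1.7 = 9.18°C, giving -11.68°C.
Environment:
  From 0 m to 800 m (environment, lower layer): cools by 6 × 0.8 = 4.8°C, giving 0.7°C.
  From 800 m to 2500 m (environment, upper layer): cools by 10.4 × 1.7 = 17.68°C, giving -16.98°C.
T_parcel − T_env = -11.68 − (-16.98) = +5.3°C

+5.3°C (parcel warmer than environment)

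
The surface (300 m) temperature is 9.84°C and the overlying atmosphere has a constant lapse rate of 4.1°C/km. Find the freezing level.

Height above start = (9.84 − 0) / 4.1 = 2.4 km
Altitude = 300 m + 2400 m = 2700 m

2700 m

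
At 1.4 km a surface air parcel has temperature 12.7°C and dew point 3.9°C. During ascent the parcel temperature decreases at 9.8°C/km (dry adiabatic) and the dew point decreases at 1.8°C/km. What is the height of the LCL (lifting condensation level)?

2.5 km

T and T_d converge at 9.8 − 1.8 = 8°C per km
Height above start = (12.7 − 3.9) / 8 = 1.1 km
LCL altitude = 1400 m + 1100 m = 2500 m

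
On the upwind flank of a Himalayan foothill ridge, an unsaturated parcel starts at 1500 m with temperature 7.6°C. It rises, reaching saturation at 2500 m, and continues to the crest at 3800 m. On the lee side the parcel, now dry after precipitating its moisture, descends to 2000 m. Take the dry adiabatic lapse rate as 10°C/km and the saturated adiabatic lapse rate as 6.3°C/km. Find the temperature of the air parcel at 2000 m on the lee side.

1500 → 2500 m (dry, 10°C/km): ΔT = -10 × 1 = -10°C → T = -2.4°C
2500 → 3800 m (saturated, 6.3°C/km): ΔT = -6.3 × 1.3 = -8.19°C → T = -10.59°C
3800 → 2000 m (dry descent, 10°C/km): ΔT = +10 × 1.8 = +18°C → T = 7.41°C

7.41°C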